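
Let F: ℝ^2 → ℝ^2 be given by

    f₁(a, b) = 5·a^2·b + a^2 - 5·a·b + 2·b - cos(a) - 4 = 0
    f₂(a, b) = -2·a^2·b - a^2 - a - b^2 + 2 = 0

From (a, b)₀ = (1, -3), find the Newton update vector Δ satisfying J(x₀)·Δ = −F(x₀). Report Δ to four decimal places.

At (1, -3): F = (-9.540302, -3.0000).
Jacobian J = [[10·a·b + 2·a - 5·b + sin(a), 5·a^2 - 5·a + 2], [-4·a·b - 2·a - 1, -2·a^2 - 2·b]].
At the point, J = [[-12.158529, 2.0000], [9.0000, 4.0000]] (det J = -66.634116).
Solving J·Δ = −F gives Δ = (-0.4827, 1.8360).

(-0.4827, 1.8360)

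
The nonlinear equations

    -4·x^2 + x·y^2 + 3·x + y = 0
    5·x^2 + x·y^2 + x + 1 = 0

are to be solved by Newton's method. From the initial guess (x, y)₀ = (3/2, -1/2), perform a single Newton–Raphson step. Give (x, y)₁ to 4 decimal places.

(0.8412, 1.7794)

At (3/2, -1/2): F = (-4.6250, 14.1250).
Jacobian J = [[-8·x + y^2 + 3, 2·x·y + 1], [10·x + y^2 + 1, 2·x·y]].
At the point, J = [[-8.7500, -0.5000], [16.2500, -1.5000]] (det J = 21.2500).
Solving J·Δ = −F gives Δ = (-0.6588, 2.2794).
Then the next iterate is (x, y)₁ = (0.8412, 1.7794).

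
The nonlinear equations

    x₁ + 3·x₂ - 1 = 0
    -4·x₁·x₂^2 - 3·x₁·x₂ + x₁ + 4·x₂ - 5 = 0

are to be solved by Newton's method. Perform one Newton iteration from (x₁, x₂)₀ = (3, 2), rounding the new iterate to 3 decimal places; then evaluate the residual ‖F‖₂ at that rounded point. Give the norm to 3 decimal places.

7776.864

At (3, 2): F = (8.000, -60.000).
Jacobian J = [[1, 3], [-4·x₂^2 - 3·x₂ + 1, -8·x₁·x₂ - 3·x₁ + 4]].
At the point, J = [[1.000, 3.000], [-21.000, -53.000]] (det J = 10.000).
Solving J·Δ = −F gives Δ = (24.400, -10.800).
Then the next iterate is (x₁, x₂)₁ = (27.400, -8.800).
Re-evaluating at (27.400, -8.800): F = (0.000, -7776.864), so ‖F‖₂ = 7776.864.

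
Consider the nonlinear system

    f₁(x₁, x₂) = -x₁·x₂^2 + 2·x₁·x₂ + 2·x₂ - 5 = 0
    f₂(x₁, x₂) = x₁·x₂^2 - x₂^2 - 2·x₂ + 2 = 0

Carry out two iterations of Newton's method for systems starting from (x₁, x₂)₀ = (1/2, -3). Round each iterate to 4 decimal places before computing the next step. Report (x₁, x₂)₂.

(-1.6538, -1.2072)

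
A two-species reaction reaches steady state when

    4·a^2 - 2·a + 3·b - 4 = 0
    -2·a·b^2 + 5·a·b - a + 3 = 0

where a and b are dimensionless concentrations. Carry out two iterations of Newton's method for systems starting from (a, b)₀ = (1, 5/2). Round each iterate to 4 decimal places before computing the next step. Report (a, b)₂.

At (1, 5/2): F = (5.5000, 2.0000).
Jacobian J = [[8·a - 2, 3], [-2·b^2 + 5·b - 1, -4·a·b + 5·a]].
At the point, J = [[6.0000, 3.0000], [-1.0000, -5.0000]] (det J = -27.0000).
Solving J·Δ = −F gives Δ = (-1.2407, 0.6481).
Then the next iterate is (a, b)₁ = (-0.2407, 3.1481).
Round to (-0.2407, 3.1481) and repeat: F = (6.157446, 4.222893), J = [[-3.9256, 3.0000], [-5.080567, 1.827491]].
Δ = (0.1755, -1.8228), so (a, b)₂ = (-0.0652, 1.3253).

(-0.0652, 1.3253)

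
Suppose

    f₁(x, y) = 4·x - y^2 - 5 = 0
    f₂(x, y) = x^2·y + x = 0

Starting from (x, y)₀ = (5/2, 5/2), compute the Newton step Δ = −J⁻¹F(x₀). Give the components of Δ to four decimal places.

(-0.8953, -0.9662)

At (5/2, 5/2): F = (-1.2500, 18.1250).
Jacobian J = [[4, -2·y], [2·x·y + 1, x^2]].
At the point, J = [[4.0000, -5.0000], [13.5000, 6.2500]] (det J = 92.5000).
Solving J·Δ = −F gives Δ = (-0.8953, -0.9662).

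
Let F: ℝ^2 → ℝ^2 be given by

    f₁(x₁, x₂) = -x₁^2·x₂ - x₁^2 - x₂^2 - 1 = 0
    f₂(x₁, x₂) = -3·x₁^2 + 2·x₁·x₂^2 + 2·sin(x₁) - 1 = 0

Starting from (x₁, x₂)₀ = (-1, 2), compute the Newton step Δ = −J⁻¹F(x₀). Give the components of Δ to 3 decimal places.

(0.161, -1.407)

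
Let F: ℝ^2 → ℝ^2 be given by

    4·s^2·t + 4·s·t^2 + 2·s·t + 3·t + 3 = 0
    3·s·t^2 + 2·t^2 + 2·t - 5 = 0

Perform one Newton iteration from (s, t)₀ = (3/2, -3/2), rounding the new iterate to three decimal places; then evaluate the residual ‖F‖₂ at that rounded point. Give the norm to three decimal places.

1.907

At (3/2, -3/2): F = (-6.000, 6.625).
Jacobian J = [[8·s·t + 4·t^2 + 2·t, 4·s^2 + 8·s·t + 2·s + 3], [3·t^2, 6·s·t + 4·t + 2]].
At the point, J = [[-12.000, -3.000], [6.750, -17.500]] (det J = 230.250).
Solving J·Δ = −F gives Δ = (-0.542, 0.169).
Then the next iterate is (s, t)₁ = (0.958, -1.331).
Re-evaluating at (0.958, -1.331): F = (-1.64075, 0.97259), so ‖F‖₂ = 1.907.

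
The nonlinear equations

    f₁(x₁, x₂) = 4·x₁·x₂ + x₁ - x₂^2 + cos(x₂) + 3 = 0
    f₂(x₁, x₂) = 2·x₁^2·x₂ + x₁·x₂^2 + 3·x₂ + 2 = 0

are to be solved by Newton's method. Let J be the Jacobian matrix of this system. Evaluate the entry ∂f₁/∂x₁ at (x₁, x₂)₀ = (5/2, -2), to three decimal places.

-7.000

∂f₁/∂x₁ = 4·x₂ + 1.
At (5/2, -2) this is -7.000.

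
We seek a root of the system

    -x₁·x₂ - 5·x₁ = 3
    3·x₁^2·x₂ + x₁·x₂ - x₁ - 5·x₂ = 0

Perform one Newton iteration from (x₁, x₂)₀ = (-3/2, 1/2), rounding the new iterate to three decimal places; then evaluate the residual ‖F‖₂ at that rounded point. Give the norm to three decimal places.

At (-3/2, 1/2): F = (5.250, 1.625).
Jacobian J = [[-x₂ - 5, -x₁], [6·x₁·x₂ + x₂ - 1, 3·x₁^2 + x₁ - 5]].
At the point, J = [[-5.500, 1.500], [-5.000, 0.250]] (det J = 6.125).
Solving J·Δ = −F gives Δ = (0.184, -2.827).
Then the next iterate is (x₁, x₂)₁ = (-1.316, -2.327).
Re-evaluating at (-1.316, -2.327): F = (0.51767, 3.92325), so ‖F‖₂ = 3.957.

3.957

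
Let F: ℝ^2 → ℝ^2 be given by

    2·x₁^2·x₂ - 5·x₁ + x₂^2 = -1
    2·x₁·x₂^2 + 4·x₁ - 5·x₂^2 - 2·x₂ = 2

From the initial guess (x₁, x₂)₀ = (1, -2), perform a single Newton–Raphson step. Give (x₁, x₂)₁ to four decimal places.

At (1, -2): F = (-4.0000, -6.0000).
Jacobian J = [[4·x₁·x₂ - 5, 2·x₁^2 + 2·x₂], [2·x₂^2 + 4, 4·x₁·x₂ - 10·x₂ - 2]].
At the point, J = [[-13.0000, -2.0000], [12.0000, 10.0000]] (det J = -106.0000).
Solving J·Δ = −F gives Δ = (-0.4906, 1.1887).
Then the next iterate is (x₁, x₂)₁ = (0.5094, -0.8113).

(0.5094, -0.8113)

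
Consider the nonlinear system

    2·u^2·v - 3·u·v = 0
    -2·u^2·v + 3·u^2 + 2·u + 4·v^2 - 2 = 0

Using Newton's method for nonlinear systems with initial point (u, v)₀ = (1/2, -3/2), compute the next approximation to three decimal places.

At (1/2, -3/2): F = (1.500, 9.500).
Jacobian J = [[4·u·v - 3·v, 2·u^2 - 3·u], [-4·u·v + 6·u + 2, -2·u^2 + 8·v]].
At the point, J = [[1.500, -1.000], [8.000, -12.500]] (det J = -10.750).
Solving J·Δ = −F gives Δ = (-0.860, 0.209).
Then the next iterate is (u, v)₁ = (-0.360, -1.291).

(-0.360, -1.291)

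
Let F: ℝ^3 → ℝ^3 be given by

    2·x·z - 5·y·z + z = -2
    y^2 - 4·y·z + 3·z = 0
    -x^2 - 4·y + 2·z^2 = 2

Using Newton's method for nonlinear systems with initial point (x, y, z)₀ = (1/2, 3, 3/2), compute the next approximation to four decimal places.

(-2.1474, 0.4744, 1.0000)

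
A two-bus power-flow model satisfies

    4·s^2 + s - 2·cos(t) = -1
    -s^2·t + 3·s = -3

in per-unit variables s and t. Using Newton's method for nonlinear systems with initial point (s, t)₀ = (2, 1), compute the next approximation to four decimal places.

At (2, 1): F = (17.919395, 5.0000).
Jacobian J = [[8·s + 1, 2·sin(t)], [-2·s·t + 3, -s^2]].
At the point, J = [[17.0000, 1.682942], [-1.0000, -4.0000]] (det J = -66.317058).
Solving J·Δ = −F gives Δ = (-1.2077, 1.5519).
Then the next iterate is (s, t)₁ = (0.7923, 2.5519).

(0.7923, 2.5519)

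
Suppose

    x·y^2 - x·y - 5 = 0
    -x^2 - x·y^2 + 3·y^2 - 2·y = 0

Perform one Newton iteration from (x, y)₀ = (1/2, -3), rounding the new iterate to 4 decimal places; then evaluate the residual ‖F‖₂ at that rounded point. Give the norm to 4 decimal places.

At (1/2, -3): F = (1.0000, 28.2500).
Jacobian J = [[y^2 - y, 2·x·y - x], [-2·x - y^2, -2·x·y + 6·y - 2]].
At the point, J = [[12.0000, -3.5000], [-10.0000, -17.0000]] (det J = -239.0000).
Solving J·Δ = −F gives Δ = (0.3426, 1.4603).
Then the next iterate is (x, y)₁ = (0.8426, -1.5397).
Re-evaluating at (0.8426, -1.5397): F = (-1.705117, 7.483922), so ‖F‖₂ = 7.6757.

7.6757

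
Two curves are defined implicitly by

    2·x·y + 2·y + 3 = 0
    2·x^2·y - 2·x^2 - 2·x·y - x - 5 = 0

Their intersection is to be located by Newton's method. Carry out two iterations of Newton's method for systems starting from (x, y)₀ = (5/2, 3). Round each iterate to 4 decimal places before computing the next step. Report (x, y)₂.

At (5/2, 3): F = (24.0000, 2.5000).
Jacobian J = [[2·y, 2·x + 2], [4·x·y - 4·x - 2·y - 1, 2·x^2 - 2·x]].
At the point, J = [[6.0000, 7.0000], [13.0000, 7.5000]] (det J = -46.0000).
Solving J·Δ = −F gives Δ = (3.5326, -6.4565).
Then the next iterate is (x, y)₁ = (6.0326, -3.4565).
Round to (6.0326, -3.4565) and repeat: F = (-45.616364, -293.693474), J = [[-6.9130, 14.0652], [-101.624128, 60.719326]].
Δ = (-1.3481, 2.5806), so (x, y)₂ = (4.6845, -0.8759).

(4.6845, -0.8759)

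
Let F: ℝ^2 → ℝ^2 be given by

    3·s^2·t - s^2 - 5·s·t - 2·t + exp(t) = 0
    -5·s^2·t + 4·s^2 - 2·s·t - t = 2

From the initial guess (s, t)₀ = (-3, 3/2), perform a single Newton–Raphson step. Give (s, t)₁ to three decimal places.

(0.132, 2.259)

At (-3, 3/2): F = (55.48169, -26.000).
Jacobian J = [[6·s·t - 2·s - 5·t, 3·s^2 - 5·s + exp(t) - 2], [-10·s·t + 8·s - 2·t, -5·s^2 - 2·s - 1]].
At the point, J = [[-28.500, 44.48169], [18.000, -40.000]] (det J = 339.32960).
Solving J·Δ = −F gives Δ = (3.132, 0.759).
Then the next iterate is (s, t)₁ = (0.132, 2.259).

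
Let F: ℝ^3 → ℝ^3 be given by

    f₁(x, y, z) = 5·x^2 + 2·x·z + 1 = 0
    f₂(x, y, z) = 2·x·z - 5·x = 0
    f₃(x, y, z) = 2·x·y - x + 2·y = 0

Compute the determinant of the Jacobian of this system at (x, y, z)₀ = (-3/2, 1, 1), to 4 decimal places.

30.0000

J = [[10·x + 2·z, 0, 2·x], [2·z - 5, 0, 2·x], [2·y - 1, 2·x + 2, 0]].
At the point, J = [[-13.0000, 0.0000, -3.0000], [-3.0000, 0.0000, -3.0000], [1.0000, -1.0000, 0.0000]].
det J = 30.0000.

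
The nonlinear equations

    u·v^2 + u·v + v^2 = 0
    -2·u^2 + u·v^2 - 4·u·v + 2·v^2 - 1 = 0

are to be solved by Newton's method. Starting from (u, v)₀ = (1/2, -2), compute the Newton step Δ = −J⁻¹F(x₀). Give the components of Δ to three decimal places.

(-0.282, 0.806)

At (1/2, -2): F = (5.000, 12.500).
Jacobian J = [[v^2 + v, 2·u·v + u + 2·v], [-4·u + v^2 - 4·v, 2·u·v - 4·u + 4·v]].
At the point, J = [[2.000, -5.500], [10.000, -12.000]] (det J = 31.000).
Solving J·Δ = −F gives Δ = (-0.282, 0.806).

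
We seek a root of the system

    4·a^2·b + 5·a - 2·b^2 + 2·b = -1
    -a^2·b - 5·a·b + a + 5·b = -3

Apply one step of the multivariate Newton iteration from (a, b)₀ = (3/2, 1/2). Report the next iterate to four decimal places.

(-1.7970, 3.0297)

At (3/2, 1/2): F = (13.5000, 2.1250).
Jacobian J = [[8·a·b + 5, 4·a^2 - 4·b + 2], [-2·a·b - 5·b + 1, -a^2 - 5·a + 5]].
At the point, J = [[11.0000, 9.0000], [-3.0000, -4.7500]] (det J = -25.2500).
Solving J·Δ = −F gives Δ = (-3.2970, 2.5297).
Then the next iterate is (a, b)₁ = (-1.7970, 3.0297).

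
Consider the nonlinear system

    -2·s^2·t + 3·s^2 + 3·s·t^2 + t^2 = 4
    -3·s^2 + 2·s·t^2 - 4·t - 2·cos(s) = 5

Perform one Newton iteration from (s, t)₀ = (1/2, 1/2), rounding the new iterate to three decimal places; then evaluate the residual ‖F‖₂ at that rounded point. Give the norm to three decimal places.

982.929

At (1/2, 1/2): F = (-2.875, -9.25517).
Jacobian J = [[-4·s·t + 6·s + 3·t^2, -2·s^2 + 6·s·t + 2·t], [-6·s + 2·t^2 + 2·sin(s), 4·s·t - 4]].
At the point, J = [[2.750, 2.000], [-1.54115, -3.000]] (det J = -5.16770).
Solving J·Δ = −F gives Δ = (5.251, -5.783).
Then the next iterate is (s, t)₁ = (5.751, -5.283).
Re-evaluating at (5.751, -5.283): F = (954.12475, 236.20844), so ‖F‖₂ = 982.929.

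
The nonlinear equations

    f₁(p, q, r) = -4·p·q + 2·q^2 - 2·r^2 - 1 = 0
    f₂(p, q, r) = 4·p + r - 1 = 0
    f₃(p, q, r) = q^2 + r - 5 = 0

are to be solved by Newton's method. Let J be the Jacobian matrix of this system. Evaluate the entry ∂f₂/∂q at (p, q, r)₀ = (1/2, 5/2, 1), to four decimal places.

0.0000

∂f₂/∂q = 0.
At (1/2, 5/2, 1) this is 0.0000.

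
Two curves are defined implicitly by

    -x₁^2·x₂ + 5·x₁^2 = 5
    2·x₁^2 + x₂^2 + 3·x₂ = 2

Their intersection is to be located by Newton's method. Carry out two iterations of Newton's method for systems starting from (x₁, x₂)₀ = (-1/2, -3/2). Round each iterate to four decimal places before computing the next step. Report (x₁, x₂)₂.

At (-1/2, -3/2): F = (-3.3750, -3.7500).
Jacobian J = [[-2·x₁·x₂ + 10·x₁, -x₁^2], [4·x₁, 2·x₂ + 3]].
At the point, J = [[-6.5000, -0.2500], [-2.0000, 0.0000]] (det J = -0.5000).
Solving J·Δ = −F gives Δ = (-1.8750, 35.2500).
Then the next iterate is (x₁, x₂)₁ = (-2.3750, 33.7500).
Round to (-2.3750, 33.7500) and repeat: F = (-167.167969, 1249.593750), J = [[136.5625, -5.640625], [-9.5000, 70.5000]].
Δ = (0.4948, -17.6581), so (x₁, x₂)₂ = (-1.8802, 16.0919).

(-1.8802, 16.0919)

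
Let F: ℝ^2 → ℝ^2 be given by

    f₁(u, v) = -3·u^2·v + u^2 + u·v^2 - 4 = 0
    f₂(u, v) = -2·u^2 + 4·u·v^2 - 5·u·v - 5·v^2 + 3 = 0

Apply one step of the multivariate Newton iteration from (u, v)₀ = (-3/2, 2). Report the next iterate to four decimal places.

(-0.7845, 1.3996)

At (-3/2, 2): F = (-21.2500, -30.5000).
Jacobian J = [[-6·u·v + 2·u + v^2, -3·u^2 + 2·u·v], [-4·u + 4·v^2 - 5·v, 8·u·v - 5·u - 10·v]].
At the point, J = [[19.0000, -12.7500], [12.0000, -36.5000]] (det J = -540.5000).
Solving J·Δ = −F gives Δ = (0.7155, -0.6004).
Then the next iterate is (u, v)₁ = (-0.7845, 1.3996).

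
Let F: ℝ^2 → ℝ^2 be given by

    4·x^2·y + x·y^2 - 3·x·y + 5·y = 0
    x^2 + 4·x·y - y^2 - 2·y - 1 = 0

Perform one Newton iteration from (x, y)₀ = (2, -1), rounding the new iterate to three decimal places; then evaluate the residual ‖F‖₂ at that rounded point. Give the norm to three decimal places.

4.031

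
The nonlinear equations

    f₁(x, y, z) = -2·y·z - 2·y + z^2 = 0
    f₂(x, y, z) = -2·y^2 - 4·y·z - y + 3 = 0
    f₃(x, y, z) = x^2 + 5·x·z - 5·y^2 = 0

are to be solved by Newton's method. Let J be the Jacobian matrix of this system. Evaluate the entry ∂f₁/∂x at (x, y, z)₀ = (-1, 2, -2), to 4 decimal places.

0.0000

∂f₁/∂x = 0.
At (-1, 2, -2) this is 0.0000.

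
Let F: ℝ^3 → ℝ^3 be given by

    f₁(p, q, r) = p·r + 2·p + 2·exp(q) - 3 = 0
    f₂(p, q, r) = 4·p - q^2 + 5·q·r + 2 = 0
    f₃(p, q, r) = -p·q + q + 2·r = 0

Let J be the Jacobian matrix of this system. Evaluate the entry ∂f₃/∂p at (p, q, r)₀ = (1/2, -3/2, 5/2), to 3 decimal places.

1.500

∂f₃/∂p = -q.
At (1/2, -3/2, 5/2) this is 1.500.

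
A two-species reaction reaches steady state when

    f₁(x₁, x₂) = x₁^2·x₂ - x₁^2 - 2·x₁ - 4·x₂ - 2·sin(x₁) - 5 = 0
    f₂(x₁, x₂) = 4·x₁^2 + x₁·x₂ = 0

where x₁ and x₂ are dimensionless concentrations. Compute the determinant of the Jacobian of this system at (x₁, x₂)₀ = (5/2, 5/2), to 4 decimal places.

-32.8693

J = [[2·x₁·x₂ - 2·x₁ - 2·cos(x₁) - 2, x₁^2 - 4], [8·x₁ + x₂, x₁]].
At the point, J = [[7.102287, 2.2500], [22.5000, 2.5000]].
det J = -32.8693.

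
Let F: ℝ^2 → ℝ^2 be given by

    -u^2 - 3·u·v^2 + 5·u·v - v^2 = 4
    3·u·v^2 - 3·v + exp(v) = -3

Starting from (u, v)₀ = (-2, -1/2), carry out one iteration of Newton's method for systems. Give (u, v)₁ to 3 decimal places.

(-5.424, -0.788)

At (-2, -1/2): F = (-1.750, 3.60653).
Jacobian J = [[-2·u - 3·v^2 + 5·v, -6·u·v + 5·u - 2·v], [3·v^2, 6·u·v + exp(v) - 3]].
At the point, J = [[0.750, -15.000], [0.750, 3.60653]] (det J = 13.95490).
Solving J·Δ = −F gives Δ = (-3.424, -0.288).
Then the next iterate is (u, v)₁ = (-5.424, -0.788).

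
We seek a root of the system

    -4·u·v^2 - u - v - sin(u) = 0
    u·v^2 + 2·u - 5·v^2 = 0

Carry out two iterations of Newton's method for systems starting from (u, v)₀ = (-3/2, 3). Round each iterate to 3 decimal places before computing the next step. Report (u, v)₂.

At (-3/2, 3): F = (53.49749, -61.500).
Jacobian J = [[-4·v^2 - cos(u) - 1, -8·u·v - 1], [v^2 + 2, 2·u·v - 10·v]].
At the point, J = [[-37.07074, 35.000], [11.000, -39.000]] (det J = 1060.75875).
Solving J·Δ = −F gives Δ = (-0.062, -1.594).
Then the next iterate is (u, v)₁ = (-1.562, 1.406).
Round to (-1.562, 1.406) and repeat: F = (13.50723, -16.09600), J = [[-8.91614, 16.56938], [3.97684, -18.45234]].
Δ = (-0.177, -0.910), so (u, v)₂ = (-1.739, 0.496).

(-1.739, 0.496)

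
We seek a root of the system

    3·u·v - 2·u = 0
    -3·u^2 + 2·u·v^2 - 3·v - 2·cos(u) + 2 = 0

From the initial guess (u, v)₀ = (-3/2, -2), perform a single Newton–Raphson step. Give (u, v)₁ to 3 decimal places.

(11.675, -22.755)

At (-3/2, -2): F = (12.000, -10.89147).
Jacobian J = [[3·v - 2, 3·u], [-6·u + 2·v^2 + 2·sin(u), 4·u·v - 3]].
At the point, J = [[-8.000, -4.500], [15.00501, 9.000]] (det J = -4.47745).
Solving J·Δ = −F gives Δ = (13.175, -20.755).
Then the next iterate is (u, v)₁ = (11.675, -22.755).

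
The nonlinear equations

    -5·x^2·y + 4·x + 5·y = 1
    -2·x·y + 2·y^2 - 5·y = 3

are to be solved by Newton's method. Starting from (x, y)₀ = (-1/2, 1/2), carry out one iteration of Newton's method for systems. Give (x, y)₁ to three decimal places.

(1.568, -2.784)

At (-1/2, 1/2): F = (-1.125, -4.500).
Jacobian J = [[-10·x·y + 4, -5·x^2 + 5], [-2·y, -2·x + 4·y - 5]].
At the point, J = [[6.500, 3.750], [-1.000, -2.000]] (det J = -9.250).
Solving J·Δ = −F gives Δ = (2.068, -3.284).
Then the next iterate is (x, y)₁ = (1.568, -2.784).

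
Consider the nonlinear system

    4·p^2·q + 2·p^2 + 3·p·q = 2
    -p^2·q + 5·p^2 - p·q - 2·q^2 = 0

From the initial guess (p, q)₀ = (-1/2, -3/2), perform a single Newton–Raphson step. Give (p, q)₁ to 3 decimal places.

(-1.656, -1.844)

At (-1/2, -3/2): F = (-0.750, -3.625).
Jacobian J = [[8·p·q + 4·p + 3·q, 4·p^2 + 3·p], [-2·p·q + 10·p - q, -p^2 - p - 4·q]].
At the point, J = [[-0.500, -0.500], [-5.000, 6.250]] (det J = -5.625).
Solving J·Δ = −F gives Δ = (-1.156, -0.344).
Then the next iterate is (p, q)₁ = (-1.656, -1.844).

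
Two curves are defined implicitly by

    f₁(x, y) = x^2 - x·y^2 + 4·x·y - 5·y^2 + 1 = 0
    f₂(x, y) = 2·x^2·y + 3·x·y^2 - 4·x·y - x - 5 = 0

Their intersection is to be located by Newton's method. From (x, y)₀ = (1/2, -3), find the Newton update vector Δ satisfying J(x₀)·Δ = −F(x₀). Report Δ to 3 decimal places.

(0.145, 1.633)

At (1/2, -3): F = (-54.250, 12.500).
Jacobian J = [[2·x - y^2 + 4·y, -2·x·y + 4·x - 10·y], [4·x·y + 3·y^2 - 4·y - 1, 2·x^2 + 6·x·y - 4·x]].
At the point, J = [[-20.000, 35.000], [32.000, -10.500]] (det J = -910.000).
Solving J·Δ = −F gives Δ = (0.145, 1.633).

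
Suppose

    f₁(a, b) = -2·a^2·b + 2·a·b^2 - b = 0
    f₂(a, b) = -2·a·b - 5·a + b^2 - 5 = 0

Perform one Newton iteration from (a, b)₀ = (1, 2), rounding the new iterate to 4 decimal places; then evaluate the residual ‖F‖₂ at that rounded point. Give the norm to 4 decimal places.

2.8659

At (1, 2): F = (2.0000, -10.0000).
Jacobian J = [[-4·a·b + 2·b^2, -2·a^2 + 4·a·b - 1], [-2·b - 5, -2·a + 2·b]].
At the point, J = [[0.0000, 5.0000], [-9.0000, 2.0000]] (det J = 45.0000).
Solving J·Δ = −F gives Δ = (-1.2000, -0.4000).
Then the next iterate is (a, b)₁ = (-0.2000, 1.6000).
Re-evaluating at (-0.2000, 1.6000): F = (-2.7520, -0.8000), so ‖F‖₂ = 2.8659.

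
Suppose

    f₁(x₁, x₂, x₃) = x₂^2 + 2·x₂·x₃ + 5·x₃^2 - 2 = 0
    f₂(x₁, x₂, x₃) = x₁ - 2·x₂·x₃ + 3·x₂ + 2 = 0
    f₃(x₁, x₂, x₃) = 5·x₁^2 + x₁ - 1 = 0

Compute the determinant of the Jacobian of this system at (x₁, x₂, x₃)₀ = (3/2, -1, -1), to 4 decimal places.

832.0000

J = [[0, 2·x₂ + 2·x₃, 2·x₂ + 10·x₃], [1, -2·x₃ + 3, -2·x₂], [10·x₁ + 1, 0, 0]].
At the point, J = [[0.0000, -4.0000, -12.0000], [1.0000, 5.0000, 2.0000], [16.0000, 0.0000, 0.0000]].
det J = 832.0000.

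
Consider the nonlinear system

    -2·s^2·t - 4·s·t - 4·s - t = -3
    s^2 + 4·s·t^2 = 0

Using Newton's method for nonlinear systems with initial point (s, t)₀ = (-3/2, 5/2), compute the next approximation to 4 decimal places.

(-8.5701, -3.8598)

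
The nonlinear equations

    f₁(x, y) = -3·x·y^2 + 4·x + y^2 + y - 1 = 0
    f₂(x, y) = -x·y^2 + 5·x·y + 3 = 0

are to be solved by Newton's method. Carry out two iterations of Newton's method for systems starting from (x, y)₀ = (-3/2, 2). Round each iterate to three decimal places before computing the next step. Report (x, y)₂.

At (-3/2, 2): F = (17.000, -6.000).
Jacobian J = [[-3·y^2 + 4, -6·x·y + 2·y + 1], [-y^2 + 5·y, -2·x·y + 5·x]].
At the point, J = [[-8.000, 23.000], [6.000, -1.500]] (det J = -126.000).
Solving J·Δ = −F gives Δ = (0.893, -0.429).
Then the next iterate is (x, y)₁ = (-0.607, 1.571).
Round to (-0.607, 1.571) and repeat: F = (5.10534, -0.26988), J = [[-3.40412, 9.86358], [5.38696, -1.12781]].
Δ = (-0.063, -0.539), so (x, y)₂ = (-0.670, 1.032).

(-0.670, 1.032)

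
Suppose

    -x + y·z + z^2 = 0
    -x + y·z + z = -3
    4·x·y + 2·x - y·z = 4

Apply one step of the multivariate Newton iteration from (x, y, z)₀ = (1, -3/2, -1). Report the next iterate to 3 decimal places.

(1.370, 0.796, -1.333)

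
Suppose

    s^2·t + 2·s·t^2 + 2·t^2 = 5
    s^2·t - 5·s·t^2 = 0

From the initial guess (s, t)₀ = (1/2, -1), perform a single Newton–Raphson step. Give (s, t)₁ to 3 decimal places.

At (1/2, -1): F = (-2.250, -2.750).
Jacobian J = [[2·s·t + 2·t^2, s^2 + 4·s·t + 4·t], [2·s·t - 5·t^2, s^2 - 10·s·t]].
At the point, J = [[1.000, -5.750], [-6.000, 5.250]] (det J = -29.250).
Solving J·Δ = −F gives Δ = (-0.944, -0.556).
Then the next iterate is (s, t)₁ = (-0.444, -1.556).

(-0.444, -1.556)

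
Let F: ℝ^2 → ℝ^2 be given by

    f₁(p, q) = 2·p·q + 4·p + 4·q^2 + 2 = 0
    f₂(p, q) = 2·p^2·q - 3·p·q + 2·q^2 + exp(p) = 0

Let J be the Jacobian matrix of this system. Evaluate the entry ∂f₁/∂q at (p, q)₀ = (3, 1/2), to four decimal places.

10.0000

∂f₁/∂q = 2·p + 8·q.
At (3, 1/2) this is 10.0000.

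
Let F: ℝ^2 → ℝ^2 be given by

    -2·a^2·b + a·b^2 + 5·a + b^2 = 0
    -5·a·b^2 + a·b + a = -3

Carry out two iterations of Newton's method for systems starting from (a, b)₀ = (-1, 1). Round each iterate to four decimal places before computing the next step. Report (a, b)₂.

At (-1, 1): F = (-7.0000, 6.0000).
Jacobian J = [[-4·a·b + b^2 + 5, -2·a^2 + 2·a·b + 2·b], [-5·b^2 + b + 1, -10·a·b + a]].
At the point, J = [[10.0000, -2.0000], [-3.0000, 9.0000]] (det J = 84.0000).
Solving J·Δ = −F gives Δ = (0.6071, -0.4643).
Then the next iterate is (a, b)₁ = (-0.3929, 0.5357).
Round to (-0.3929, 0.5357) and repeat: F = (-1.955670, 2.960385), J = [[6.128881, 0.341706], [0.100828, 1.711865]].
Δ = (0.4169, -1.7539), so (a, b)₂ = (0.0240, -1.2182).

(0.0240, -1.2182)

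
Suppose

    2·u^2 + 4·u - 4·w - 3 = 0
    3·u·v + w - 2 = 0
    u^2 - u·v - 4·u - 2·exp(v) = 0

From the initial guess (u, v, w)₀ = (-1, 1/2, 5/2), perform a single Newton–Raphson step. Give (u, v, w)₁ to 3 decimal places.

(-0.236, -0.702, -1.250)

At (-1, 1/2, 5/2): F = (-15.000, -1.000, 2.20256).
Jacobian J = [[4·u + 4, 0, -4], [3·v, 3·u, 1], [2·u - v - 4, -u - 2·exp(v), 0]].
At the point, J = [[0.000, 0.000, -4.000], [1.500, -3.000, 1.000], [-6.500, -2.29744, 0.000]] (det J = 91.78466).
Solving J·Δ = −F gives Δ = (0.764, -1.202, -3.750).
Then the next iterate is (u, v, w)₁ = (-0.236, -0.702, -1.250).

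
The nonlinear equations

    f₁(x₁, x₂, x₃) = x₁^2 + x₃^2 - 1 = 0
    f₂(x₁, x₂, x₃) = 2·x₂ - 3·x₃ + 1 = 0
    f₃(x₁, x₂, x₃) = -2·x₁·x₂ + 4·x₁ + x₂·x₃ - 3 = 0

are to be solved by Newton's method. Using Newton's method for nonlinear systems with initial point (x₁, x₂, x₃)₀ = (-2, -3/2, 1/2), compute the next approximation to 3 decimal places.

(-1.038, 1.147, 1.098)

At (-2, -3/2, 1/2): F = (3.250, -3.500, -17.750).
Jacobian J = [[2·x₁, 0, 2·x₃], [0, 2, -3], [-2·x₂ + 4, -2·x₁ + x₃, x₂]].
At the point, J = [[-4.000, 0.000, 1.000], [0.000, 2.000, -3.000], [7.000, 4.500, -1.500]] (det J = -56.000).
Solving J·Δ = −F gives Δ = (0.962, 2.647, 0.598).
Then the next iterate is (x₁, x₂, x₃)₁ = (-1.038, 1.147, 1.098).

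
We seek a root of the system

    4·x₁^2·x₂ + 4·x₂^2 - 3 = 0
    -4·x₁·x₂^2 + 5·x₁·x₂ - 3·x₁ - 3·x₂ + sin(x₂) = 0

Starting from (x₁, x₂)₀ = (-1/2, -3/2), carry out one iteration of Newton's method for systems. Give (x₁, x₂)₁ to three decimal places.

At (-1/2, -3/2): F = (4.500, 13.25251).
Jacobian J = [[8·x₁·x₂, 4·x₁^2 + 8·x₂], [-4·x₂^2 + 5·x₂ - 3, -8·x₁·x₂ + 5·x₁ + cos(x₂) - 3]].
At the point, J = [[6.000, -11.000], [-19.500, -11.42926]] (det J = -283.07558).
Solving J·Δ = −F gives Δ = (0.333, 0.591).
Then the next iterate is (x₁, x₂)₁ = (-0.167, -0.909).

(-0.167, -0.909)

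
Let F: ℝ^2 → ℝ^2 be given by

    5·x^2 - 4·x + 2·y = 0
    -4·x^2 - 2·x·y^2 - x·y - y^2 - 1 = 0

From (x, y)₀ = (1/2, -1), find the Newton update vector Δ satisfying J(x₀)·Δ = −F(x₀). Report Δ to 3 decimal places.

At (1/2, -1): F = (-2.750, -3.500).
Jacobian J = [[10·x - 4, 2], [-8·x - 2·y^2 - y, -4·x·y - x - 2·y]].
At the point, J = [[1.000, 2.000], [-5.000, 3.500]] (det J = 13.500).
Solving J·Δ = −F gives Δ = (0.194, 1.278).

(0.194, 1.278)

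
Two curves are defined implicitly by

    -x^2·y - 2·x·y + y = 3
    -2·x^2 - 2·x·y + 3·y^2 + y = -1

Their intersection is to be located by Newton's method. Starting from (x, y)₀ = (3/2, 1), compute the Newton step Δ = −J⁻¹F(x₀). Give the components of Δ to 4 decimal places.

At (3/2, 1): F = (-7.2500, -2.5000).
Jacobian J = [[-2·x·y - 2·y, -x^2 - 2·x + 1], [-4·x - 2·y, -2·x + 6·y + 1]].
At the point, J = [[-5.0000, -4.2500], [-8.0000, 4.0000]] (det J = -54.0000).
Solving J·Δ = −F gives Δ = (-0.7338, -0.8426).

(-0.7338, -0.8426)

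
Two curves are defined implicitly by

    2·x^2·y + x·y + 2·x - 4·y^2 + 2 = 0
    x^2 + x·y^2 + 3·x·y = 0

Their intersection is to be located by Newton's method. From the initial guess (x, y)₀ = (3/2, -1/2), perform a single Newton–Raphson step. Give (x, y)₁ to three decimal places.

At (3/2, -1/2): F = (1.000, 0.375).
Jacobian J = [[4·x·y + y + 2, 2·x^2 + x - 8·y], [2·x + y^2 + 3·y, 2·x·y + 3·x]].
At the point, J = [[-1.500, 10.000], [1.750, 3.000]] (det J = -22.000).
Solving J·Δ = −F gives Δ = (-0.034, -0.105).
Then the next iterate is (x, y)₁ = (1.466, -0.605).

(1.466, -0.605)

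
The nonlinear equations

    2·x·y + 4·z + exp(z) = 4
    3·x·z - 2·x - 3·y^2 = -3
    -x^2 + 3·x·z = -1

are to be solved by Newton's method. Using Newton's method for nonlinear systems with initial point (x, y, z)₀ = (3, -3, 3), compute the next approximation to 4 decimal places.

At (3, -3, 3): F = (10.085537, -3.0000, 19.0000).
Jacobian J = [[2·y, 2·x, exp(z) + 4], [3·z - 2, -6·y, 3·x], [-2·x + 3·z, 0, 3·x]].
At the point, J = [[-6.0000, 6.0000, 24.085537], [7.0000, 18.0000, 9.0000], [3.0000, 0.0000, 9.0000]] (det J = -2488.618994).
Solving J·Δ = −F gives Δ = (-2.1761, 1.7058, -1.3858).
Then the next iterate is (x, y, z)₁ = (0.8239, -1.2942, 1.6142).

(0.8239, -1.2942, 1.6142)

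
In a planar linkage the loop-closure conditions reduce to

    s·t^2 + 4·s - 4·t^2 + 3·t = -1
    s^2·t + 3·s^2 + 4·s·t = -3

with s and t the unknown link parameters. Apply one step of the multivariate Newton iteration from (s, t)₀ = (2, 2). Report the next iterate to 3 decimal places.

(0.818, 1.508)

At (2, 2): F = (7.000, 39.000).
Jacobian J = [[t^2 + 4, 2·s·t - 8·t + 3], [2·s·t + 6·s + 4·t, s^2 + 4·s]].
At the point, J = [[8.000, -5.000], [28.000, 12.000]] (det J = 236.000).
Solving J·Δ = −F gives Δ = (-1.182, -0.492).
Then the next iterate is (s, t)₁ = (0.818, 1.508).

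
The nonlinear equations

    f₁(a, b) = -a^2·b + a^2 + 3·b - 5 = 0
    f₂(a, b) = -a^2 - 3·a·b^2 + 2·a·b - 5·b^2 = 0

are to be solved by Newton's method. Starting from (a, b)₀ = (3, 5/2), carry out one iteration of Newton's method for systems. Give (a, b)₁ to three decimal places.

(2.530, 1.372)

At (3, 5/2): F = (-11.000, -81.500).
Jacobian J = [[-2·a·b + 2·a, -a^2 + 3], [-2·a - 3·b^2 + 2·b, -6·a·b + 2·a - 10·b]].
At the point, J = [[-9.000, -6.000], [-19.750, -64.000]] (det J = 457.500).
Solving J·Δ = −F gives Δ = (-0.470, -1.128).
Then the next iterate is (a, b)₁ = (2.530, 1.372).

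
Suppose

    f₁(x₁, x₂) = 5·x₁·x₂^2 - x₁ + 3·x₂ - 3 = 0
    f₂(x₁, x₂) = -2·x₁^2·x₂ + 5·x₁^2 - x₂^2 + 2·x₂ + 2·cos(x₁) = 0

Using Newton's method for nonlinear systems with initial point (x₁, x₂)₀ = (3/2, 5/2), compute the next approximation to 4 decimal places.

At (3/2, 5/2): F = (49.8750, -1.108526).
Jacobian J = [[5·x₂^2 - 1, 10·x₁·x₂ + 3], [-4·x₁·x₂ + 10·x₁ - 2·sin(x₁), -2·x₁^2 - 2·x₂ + 2]].
At the point, J = [[30.2500, 40.5000], [-1.994990, -7.5000]] (det J = -146.077906).
Solving J·Δ = −F gives Δ = (-2.2534, 0.4516).
Then the next iterate is (x₁, x₂)₁ = (-0.7534, 2.9516).

(-0.7534, 2.9516)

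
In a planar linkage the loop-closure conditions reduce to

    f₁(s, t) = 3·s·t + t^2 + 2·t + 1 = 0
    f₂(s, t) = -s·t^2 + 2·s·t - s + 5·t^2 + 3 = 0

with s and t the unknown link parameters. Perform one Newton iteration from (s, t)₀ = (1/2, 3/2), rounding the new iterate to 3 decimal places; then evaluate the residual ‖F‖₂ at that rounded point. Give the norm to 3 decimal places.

At (1/2, 3/2): F = (8.500, 14.125).
Jacobian J = [[3·t, 3·s + 2·t + 2], [-t^2 + 2·t - 1, -2·s·t + 2·s + 10·t]].
At the point, J = [[4.500, 6.500], [-0.250, 14.500]] (det J = 66.875).
Solving J·Δ = −F gives Δ = (-0.470, -0.982).
Then the next iterate is (s, t)₁ = (0.030, 0.518).
Re-evaluating at (0.030, 0.518): F = (2.35094, 4.33465), so ‖F‖₂ = 4.931.

4.931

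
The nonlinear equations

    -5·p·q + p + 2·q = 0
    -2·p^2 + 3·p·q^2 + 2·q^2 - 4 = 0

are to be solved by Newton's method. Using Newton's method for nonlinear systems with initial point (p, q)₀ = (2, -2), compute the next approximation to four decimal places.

(0.7000, -1.5375)

At (2, -2): F = (18.0000, 20.0000).
Jacobian J = [[-5·q + 1, -5·p + 2], [-4·p + 3·q^2, 6·p·q + 4·q]].
At the point, J = [[11.0000, -8.0000], [4.0000, -32.0000]] (det J = -320.0000).
Solving J·Δ = −F gives Δ = (-1.3000, 0.4625).
Then the next iterate is (p, q)₁ = (0.7000, -1.5375).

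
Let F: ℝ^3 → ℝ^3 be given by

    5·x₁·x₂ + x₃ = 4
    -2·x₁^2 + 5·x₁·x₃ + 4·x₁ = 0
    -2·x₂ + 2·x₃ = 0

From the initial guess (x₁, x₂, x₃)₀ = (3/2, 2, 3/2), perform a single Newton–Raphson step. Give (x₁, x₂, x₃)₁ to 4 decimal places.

(3.0133, -1.3097, -1.3097)

At (3/2, 2, 3/2): F = (12.5000, 12.7500, -1.0000).
Jacobian J = [[5·x₂, 5·x₁, 1], [-4·x₁ + 5·x₃ + 4, 0, 5·x₁], [0, -2, 2]].
At the point, J = [[10.0000, 7.5000, 1.0000], [5.5000, 0.0000, 7.5000], [0.0000, -2.0000, 2.0000]] (det J = 56.5000).
Solving J·Δ = −F gives Δ = (1.5133, -3.3097, -2.8097).
Then the next iterate is (x₁, x₂, x₃)₁ = (3.0133, -1.3097, -1.3097).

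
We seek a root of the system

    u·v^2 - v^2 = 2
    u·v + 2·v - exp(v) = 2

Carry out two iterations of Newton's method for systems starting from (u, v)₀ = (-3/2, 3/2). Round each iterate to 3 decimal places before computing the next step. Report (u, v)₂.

At (-3/2, 3/2): F = (-7.625, -5.73169).
Jacobian J = [[v^2, 2·u·v - 2·v], [v, u - exp(v) + 2]].
At the point, J = [[2.250, -7.500], [1.500, -3.98169]] (det J = 2.29120).
Solving J·Δ = −F gives Δ = (5.511, 0.637).
Then the next iterate is (u, v)₁ = (4.011, 2.137).
Round to (4.011, 2.137) and repeat: F = (11.75054, 2.37153), J = [[4.56677, 12.86901], [2.137, -2.46298]].
Δ = (-1.535, -0.369), so (u, v)₂ = (2.476, 1.768).

(2.476, 1.768)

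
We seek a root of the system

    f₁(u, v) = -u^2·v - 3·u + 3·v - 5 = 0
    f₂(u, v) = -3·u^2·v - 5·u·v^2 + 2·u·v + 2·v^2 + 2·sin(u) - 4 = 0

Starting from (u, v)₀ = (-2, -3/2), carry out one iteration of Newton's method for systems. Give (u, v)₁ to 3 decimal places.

At (-2, -3/2): F = (2.500, 45.18141).
Jacobian J = [[-2·u·v - 3, -u^2 + 3], [-6·u·v - 5·v^2 + 2·v + 2·cos(u), -3·u^2 - 10·u·v + 2·u + 4·v]].
At the point, J = [[-9.000, -1.000], [-33.08229, -52.000]] (det J = 434.91771).
Solving J·Δ = −F gives Δ = (0.195, 0.745).
Then the next iterate is (u, v)₁ = (-1.805, -0.755).

(-1.805, -0.755)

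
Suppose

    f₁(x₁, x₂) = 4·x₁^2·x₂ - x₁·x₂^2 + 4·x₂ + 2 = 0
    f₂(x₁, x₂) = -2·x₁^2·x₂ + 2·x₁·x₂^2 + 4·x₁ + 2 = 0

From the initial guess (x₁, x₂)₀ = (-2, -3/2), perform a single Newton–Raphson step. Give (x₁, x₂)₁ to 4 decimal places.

(-1.6176, -0.4154)

At (-2, -3/2): F = (-23.5000, -3.0000).
Jacobian J = [[8·x₁·x₂ - x₂^2, 4·x₁^2 - 2·x₁·x₂ + 4], [-4·x₁·x₂ + 2·x₂^2 + 4, -2·x₁^2 + 4·x₁·x₂]].
At the point, J = [[21.7500, 14.0000], [-3.5000, 4.0000]] (det J = 136.0000).
Solving J·Δ = −F gives Δ = (0.3824, 1.0846).
Then the next iterate is (x₁, x₂)₁ = (-1.6176, -0.4154).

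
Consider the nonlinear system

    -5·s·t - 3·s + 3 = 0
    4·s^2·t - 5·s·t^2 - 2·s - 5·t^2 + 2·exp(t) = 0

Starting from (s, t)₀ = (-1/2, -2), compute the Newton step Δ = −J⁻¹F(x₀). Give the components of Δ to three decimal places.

(-0.186, 0.721)

At (-1/2, -2): F = (-0.500, -10.72933).
Jacobian J = [[-5·t - 3, -5·s], [8·s·t - 5·t^2 - 2, 4·s^2 - 10·s·t - 10·t + 2·exp(t)]].
At the point, J = [[7.000, 2.500], [-14.000, 11.27067]] (det J = 113.89469).
Solving J·Δ = −F gives Δ = (-0.186, 0.721).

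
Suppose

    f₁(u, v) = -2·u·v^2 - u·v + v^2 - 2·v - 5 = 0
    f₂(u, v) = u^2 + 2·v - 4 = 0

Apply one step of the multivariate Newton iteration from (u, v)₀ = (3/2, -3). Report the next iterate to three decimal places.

(2.236, -0.230)

At (3/2, -3): F = (-12.500, -7.750).
Jacobian J = [[-2·v^2 - v, -4·u·v - u + 2·v - 2], [2·u, 2]].
At the point, J = [[-15.000, 8.500], [3.000, 2.000]] (det J = -55.500).
Solving J·Δ = −F gives Δ = (0.736, 2.770).
Then the next iterate is (u, v)₁ = (2.236, -0.230).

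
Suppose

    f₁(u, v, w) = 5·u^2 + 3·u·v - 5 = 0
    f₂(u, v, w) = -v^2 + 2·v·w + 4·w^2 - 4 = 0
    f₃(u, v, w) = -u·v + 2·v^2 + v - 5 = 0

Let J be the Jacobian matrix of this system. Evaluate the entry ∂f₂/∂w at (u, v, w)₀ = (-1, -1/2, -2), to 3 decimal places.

∂f₂/∂w = 2·v + 8·w.
At (-1, -1/2, -2) this is -17.000.

-17.000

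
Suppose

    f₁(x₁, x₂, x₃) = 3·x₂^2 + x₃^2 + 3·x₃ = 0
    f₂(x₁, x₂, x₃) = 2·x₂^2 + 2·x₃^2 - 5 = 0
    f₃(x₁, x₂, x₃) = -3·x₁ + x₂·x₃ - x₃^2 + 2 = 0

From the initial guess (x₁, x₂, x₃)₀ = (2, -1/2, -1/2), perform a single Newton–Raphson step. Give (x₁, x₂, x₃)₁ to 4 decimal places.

At (2, -1/2, -1/2): F = (-0.5000, -4.0000, -4.0000).
Jacobian J = [[0, 6·x₂, 2·x₃ + 3], [0, 4·x₂, 4·x₃], [-3, x₃, x₂ - 2·x₃]].
At the point, J = [[0.0000, -3.0000, 2.0000], [0.0000, -2.0000, -2.0000], [-3.0000, -0.5000, 0.5000]] (det J = -30.0000).
Solving J·Δ = −F gives Δ = (-1.3667, -0.9000, -1.1000).
Then the next iterate is (x₁, x₂, x₃)₁ = (0.6333, -1.4000, -1.6000).

(0.6333, -1.4000, -1.6000)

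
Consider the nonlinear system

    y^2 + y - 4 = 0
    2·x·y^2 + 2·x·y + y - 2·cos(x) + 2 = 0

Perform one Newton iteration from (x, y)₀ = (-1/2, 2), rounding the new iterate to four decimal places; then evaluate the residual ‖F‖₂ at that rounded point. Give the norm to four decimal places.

At (-1/2, 2): F = (2.0000, -3.755165).
Jacobian J = [[0, 2·y + 1], [2·y^2 + 2·y + 2·sin(x), 4·x·y + 2·x + 1]].
At the point, J = [[0.0000, 5.0000], [11.041149, -4.0000]] (det J = -55.205745).
Solving J·Δ = −F gives Δ = (0.1952, -0.4000).
Then the next iterate is (x, y)₁ = (-0.3048, 1.6000).
Re-evaluating at (-0.3048, 1.6000): F = (0.1600, -0.843750), so ‖F‖₂ = 0.8588.

0.8588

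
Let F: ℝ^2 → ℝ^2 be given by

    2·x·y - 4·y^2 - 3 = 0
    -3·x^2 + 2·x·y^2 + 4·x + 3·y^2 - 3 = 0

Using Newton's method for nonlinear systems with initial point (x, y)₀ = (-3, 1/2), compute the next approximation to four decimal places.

At (-3, 1/2): F = (-7.0000, -42.7500).
Jacobian J = [[2·y, 2·x - 8·y], [-6·x + 2·y^2 + 4, 4·x·y + 6·y]].
At the point, J = [[1.0000, -10.0000], [22.5000, -3.0000]] (det J = 222.0000).
Solving J·Δ = −F gives Δ = (1.8311, -0.5169).
Then the next iterate is (x, y)₁ = (-1.1689, -0.0169).

(-1.1689, -0.0169)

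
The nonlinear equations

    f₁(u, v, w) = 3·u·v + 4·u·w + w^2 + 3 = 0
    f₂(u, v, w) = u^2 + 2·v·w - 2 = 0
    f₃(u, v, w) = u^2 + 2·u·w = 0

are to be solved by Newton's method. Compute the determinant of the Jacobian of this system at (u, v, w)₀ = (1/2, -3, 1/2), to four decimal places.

-32.5000

J = [[3·v + 4·w, 3·u, 4·u + 2·w], [2·u, 2·w, 2·v], [2·u + 2·w, 0, 2·u]].
At the point, J = [[-7.0000, 1.5000, 3.0000], [1.0000, 1.0000, -6.0000], [2.0000, 0.0000, 1.0000]].
det J = -32.5000.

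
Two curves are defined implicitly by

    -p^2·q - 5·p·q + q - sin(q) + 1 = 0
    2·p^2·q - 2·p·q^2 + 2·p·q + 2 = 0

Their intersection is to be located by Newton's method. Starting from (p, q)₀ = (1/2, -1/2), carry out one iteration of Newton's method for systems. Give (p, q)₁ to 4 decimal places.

(-8.6442, -10.0442)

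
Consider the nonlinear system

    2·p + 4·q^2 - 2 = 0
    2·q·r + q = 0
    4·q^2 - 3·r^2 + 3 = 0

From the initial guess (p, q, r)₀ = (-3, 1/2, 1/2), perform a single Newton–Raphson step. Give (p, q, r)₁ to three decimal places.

At (-3, 1/2, 1/2): F = (-7.000, 1.000, 3.250).
Jacobian J = [[2, 8·q, 0], [0, 2·r + 1, 2·q], [0, 8·q, -6·r]].
At the point, J = [[2.000, 4.000, 0.000], [0.000, 2.000, 1.000], [0.000, 4.000, -3.000]] (det J = -20.000).
Solving J·Δ = −F gives Δ = (4.750, -0.625, 0.250).
Then the next iterate is (p, q, r)₁ = (1.750, -0.125, 0.750).

(1.750, -0.125, 0.750)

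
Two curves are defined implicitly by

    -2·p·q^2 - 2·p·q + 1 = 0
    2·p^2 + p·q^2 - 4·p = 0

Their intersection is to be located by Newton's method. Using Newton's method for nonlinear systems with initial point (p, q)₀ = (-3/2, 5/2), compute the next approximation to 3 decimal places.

At (-3/2, 5/2): F = (27.250, 1.125).
Jacobian J = [[-2·q^2 - 2·q, -4·p·q - 2·p], [4·p + q^2 - 4, 2·p·q]].
At the point, J = [[-17.500, 18.000], [-3.750, -7.500]] (det J = 198.750).
Solving J·Δ = −F gives Δ = (1.130, -0.415).
Then the next iterate is (p, q)₁ = (-0.370, 2.085).

(-0.370, 2.085)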